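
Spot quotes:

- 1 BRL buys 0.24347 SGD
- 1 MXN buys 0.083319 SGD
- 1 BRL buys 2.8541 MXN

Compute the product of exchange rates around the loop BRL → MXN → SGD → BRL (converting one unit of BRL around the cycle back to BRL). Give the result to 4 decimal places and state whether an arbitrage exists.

Around BRL → MXN → SGD → BRL: 1 × 2.8541 × 0.083319 ÷ 0.24347 = 0.976715
Product < 1; profitable direction is BRL → SGD → MXN → BRL.

0.9767 (arbitrage exists)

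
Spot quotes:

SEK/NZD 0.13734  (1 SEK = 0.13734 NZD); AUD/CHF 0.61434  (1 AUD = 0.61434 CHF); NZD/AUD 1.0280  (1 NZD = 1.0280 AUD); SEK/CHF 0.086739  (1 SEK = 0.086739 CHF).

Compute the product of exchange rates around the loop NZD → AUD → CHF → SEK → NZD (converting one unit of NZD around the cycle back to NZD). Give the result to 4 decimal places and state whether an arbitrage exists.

1.0000 (no arbitrage)

Around NZD → AUD → CHF → SEK → NZD: 1 × 1.0280 × 0.61434 ÷ 0.086739 × 0.13734 = 0.999964
Product ≈ 1 (deviation 0.004%, within rounding noise).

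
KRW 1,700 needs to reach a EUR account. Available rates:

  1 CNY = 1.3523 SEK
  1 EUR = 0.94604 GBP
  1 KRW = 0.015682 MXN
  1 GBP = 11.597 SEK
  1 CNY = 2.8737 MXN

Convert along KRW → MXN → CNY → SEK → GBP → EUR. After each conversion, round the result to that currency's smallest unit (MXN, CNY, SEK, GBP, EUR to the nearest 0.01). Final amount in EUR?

KRW 1,700 × 0.015682 = MXN 26.66
MXN 26.66 ÷ 2.8737 = CNY 9.28
CNY 9.28 × 1.3523 = SEK 12.55
SEK 12.55 ÷ 11.597 = GBP 1.08
GBP 1.08 ÷ 0.94604 = EUR 1.14

EUR 1.14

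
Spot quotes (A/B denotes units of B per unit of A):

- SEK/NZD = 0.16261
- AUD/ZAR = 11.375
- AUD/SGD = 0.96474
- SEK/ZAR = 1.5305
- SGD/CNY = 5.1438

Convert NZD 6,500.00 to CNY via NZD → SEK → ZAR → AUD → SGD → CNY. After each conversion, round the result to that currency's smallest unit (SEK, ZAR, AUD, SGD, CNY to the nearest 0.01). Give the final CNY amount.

NZD 6,500.00 ÷ 0.16261 = SEK 39,972.94
SEK 39,972.94 × 1.5305 = ZAR 61,178.58
ZAR 61,178.58 ÷ 11.375 = AUD 5,378.34
AUD 5,378.34 × 0.96474 = SGD 5,188.70
SGD 5,188.70 × 5.1438 = CNY 26,689.64

CNY 26,689.64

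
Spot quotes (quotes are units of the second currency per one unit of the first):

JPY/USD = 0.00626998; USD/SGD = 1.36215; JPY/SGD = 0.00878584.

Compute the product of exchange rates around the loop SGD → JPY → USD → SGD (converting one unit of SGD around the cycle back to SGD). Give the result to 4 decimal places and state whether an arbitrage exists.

0.9721 (arbitrage exists)

Around SGD → JPY → USD → SGD: 1 ÷ 0.00878584 × 0.00626998 × 1.36215 = 0.972093
Product < 1; profitable direction is SGD → USD → JPY → SGD.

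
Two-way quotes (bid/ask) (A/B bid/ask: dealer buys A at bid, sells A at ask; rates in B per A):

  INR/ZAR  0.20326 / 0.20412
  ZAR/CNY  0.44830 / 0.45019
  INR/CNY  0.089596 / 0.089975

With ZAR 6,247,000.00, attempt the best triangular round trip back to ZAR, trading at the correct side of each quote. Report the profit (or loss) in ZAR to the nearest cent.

Net profit: ZAR 79,599.03

Best loop ZAR → CNY → INR → ZAR:
ZAR 6,247,000.00 × 0.44830 (sell ZAR at bid) = CNY 2,800,530.10
CNY 2,800,530.10 ÷ 0.089975 (buy INR at ask) = INR 31,125,647.12
INR 31,125,647.12 × 0.20326 (sell INR at bid) = ZAR 6,326,599.03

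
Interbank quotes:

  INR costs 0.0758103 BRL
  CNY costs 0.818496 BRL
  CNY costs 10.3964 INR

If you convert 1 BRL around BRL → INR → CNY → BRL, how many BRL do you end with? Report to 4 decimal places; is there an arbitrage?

Around BRL → INR → CNY → BRL: 1 ÷ 0.0758103 ÷ 10.3964 × 0.818496 = 1.038497
Product > 1; profitable direction is BRL → INR → CNY → BRL.

1.0385 (arbitrage exists)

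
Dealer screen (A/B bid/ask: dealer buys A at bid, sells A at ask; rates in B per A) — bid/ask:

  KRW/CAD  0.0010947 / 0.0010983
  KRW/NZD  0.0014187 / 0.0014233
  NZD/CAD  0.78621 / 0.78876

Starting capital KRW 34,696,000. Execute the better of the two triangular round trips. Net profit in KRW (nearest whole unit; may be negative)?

Net profit: KRW 540,078

Best loop KRW → NZD → CAD → KRW:
KRW 34,696,000 × 0.0014187 (sell KRW at bid) = NZD 49,223.22
NZD 49,223.22 × 0.78621 (sell NZD at bid) = CAD 38,699.78
CAD 38,699.78 ÷ 0.0010983 (buy KRW at ask) = KRW 35,236,078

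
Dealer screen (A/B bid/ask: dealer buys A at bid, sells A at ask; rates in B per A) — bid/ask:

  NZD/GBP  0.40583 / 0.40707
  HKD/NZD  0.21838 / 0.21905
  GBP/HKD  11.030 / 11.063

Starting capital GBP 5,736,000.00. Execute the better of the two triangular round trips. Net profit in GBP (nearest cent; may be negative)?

Net profit: GBP 78,653.98

Best loop GBP → NZD → HKD → GBP:
GBP 5,736,000.00 ÷ 0.40707 (buy NZD at ask) = NZD 14,090,942.59
NZD 14,090,942.59 ÷ 0.21905 (buy HKD at ask) = HKD 64,327,516.96
HKD 64,327,516.96 ÷ 11.063 (buy GBP at ask) = GBP 5,814,653.98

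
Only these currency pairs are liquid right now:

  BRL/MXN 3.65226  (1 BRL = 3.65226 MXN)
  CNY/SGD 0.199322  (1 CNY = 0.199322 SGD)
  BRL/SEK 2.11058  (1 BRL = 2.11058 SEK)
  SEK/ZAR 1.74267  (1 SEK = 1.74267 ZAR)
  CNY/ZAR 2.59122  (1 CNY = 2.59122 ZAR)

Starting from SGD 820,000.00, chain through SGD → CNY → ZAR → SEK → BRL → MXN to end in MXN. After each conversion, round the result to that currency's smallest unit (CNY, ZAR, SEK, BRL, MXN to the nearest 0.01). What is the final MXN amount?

SGD 820,000.00 ÷ 0.199322 = CNY 4,113,946.28
CNY 4,113,946.28 × 2.59122 = ZAR 10,660,139.88
ZAR 10,660,139.88 ÷ 1.74267 = SEK 6,117,130.54
SEK 6,117,130.54 ÷ 2.11058 = BRL 2,898,317.31
BRL 2,898,317.31 × 3.65226 = MXN 10,585,408.38

MXN 10,585,408.38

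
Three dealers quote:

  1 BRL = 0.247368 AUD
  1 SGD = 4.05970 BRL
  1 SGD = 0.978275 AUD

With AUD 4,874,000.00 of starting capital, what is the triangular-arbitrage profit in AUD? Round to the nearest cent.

Profitable loop is AUD → SGD → BRL → AUD:
AUD 4,874,000.00 ÷ 0.978275 = SGD 4,982,239.15
SGD 4,982,239.15 × 4.05970 = BRL 20,226,396.26
BRL 20,226,396.26 × 0.247368 = AUD 5,003,363.19
Profit = AUD 5,003,363.19 − AUD 4,874,000.00

Profit: AUD 129,363.19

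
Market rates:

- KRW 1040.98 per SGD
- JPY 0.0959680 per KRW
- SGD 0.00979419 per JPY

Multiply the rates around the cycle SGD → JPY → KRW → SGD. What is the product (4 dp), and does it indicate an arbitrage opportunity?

Around SGD → JPY → KRW → SGD: 1 ÷ 0.00979419 ÷ 0.0959680 ÷ 1040.98 = 1.022028
Product > 1; profitable direction is SGD → JPY → KRW → SGD.

1.0220 (arbitrage exists)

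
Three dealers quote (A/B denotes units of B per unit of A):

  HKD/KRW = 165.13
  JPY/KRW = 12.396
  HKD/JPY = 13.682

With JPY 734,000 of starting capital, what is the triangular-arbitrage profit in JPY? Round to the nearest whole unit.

Profitable loop is JPY → KRW → HKD → JPY:
JPY 734,000 × 12.396 = KRW 9,098,664
KRW 9,098,664 ÷ 165.13 = HKD 55,100.01
HKD 55,100.01 × 13.682 = JPY 753,878
Profit = JPY 753,878 − JPY 734,000

Profit: JPY 19,878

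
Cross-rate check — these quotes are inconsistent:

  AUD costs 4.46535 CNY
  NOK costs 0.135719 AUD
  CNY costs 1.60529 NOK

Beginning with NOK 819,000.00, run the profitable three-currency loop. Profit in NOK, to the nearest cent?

Profit: NOK 22,849.09

Profitable loop is NOK → CNY → AUD → NOK:
NOK 819,000.00 ÷ 1.60529 = CNY 510,188.19
CNY 510,188.19 ÷ 4.46535 = AUD 114,254.92
AUD 114,254.92 ÷ 0.135719 = NOK 841,849.09
Profit = NOK 841,849.09 − NOK 819,000.00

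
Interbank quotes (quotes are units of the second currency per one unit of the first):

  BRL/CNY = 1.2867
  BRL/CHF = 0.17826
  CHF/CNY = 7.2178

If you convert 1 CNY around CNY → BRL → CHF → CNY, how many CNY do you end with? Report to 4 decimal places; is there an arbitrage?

1.0000 (no arbitrage)

Around CNY → BRL → CHF → CNY: 1 ÷ 1.2867 × 0.17826 × 7.2178 = 0.999957
Product ≈ 1 (deviation 0.004%, within rounding noise).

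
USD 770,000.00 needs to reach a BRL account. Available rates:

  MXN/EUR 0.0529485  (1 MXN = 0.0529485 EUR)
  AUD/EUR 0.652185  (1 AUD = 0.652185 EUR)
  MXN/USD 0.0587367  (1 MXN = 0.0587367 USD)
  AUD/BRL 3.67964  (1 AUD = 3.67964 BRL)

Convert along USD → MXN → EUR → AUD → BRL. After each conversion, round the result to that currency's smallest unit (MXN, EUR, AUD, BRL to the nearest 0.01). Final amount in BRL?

USD 770,000.00 ÷ 0.0587367 = MXN 13,109,350.71
MXN 13,109,350.71 × 0.0529485 = EUR 694,120.46
EUR 694,120.46 ÷ 0.652185 = AUD 1,064,299.95
AUD 1,064,299.95 × 3.67964 = BRL 3,916,240.67

BRL 3,916,240.67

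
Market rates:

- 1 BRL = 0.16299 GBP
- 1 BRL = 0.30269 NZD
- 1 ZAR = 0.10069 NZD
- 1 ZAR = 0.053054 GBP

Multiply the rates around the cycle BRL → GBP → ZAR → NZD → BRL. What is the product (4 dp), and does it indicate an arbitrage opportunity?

Around BRL → GBP → ZAR → NZD → BRL: 1 × 0.16299 ÷ 0.053054 × 0.10069 ÷ 0.30269 = 1.021953
Product > 1; profitable direction is BRL → GBP → ZAR → NZD → BRL.

1.0220 (arbitrage exists)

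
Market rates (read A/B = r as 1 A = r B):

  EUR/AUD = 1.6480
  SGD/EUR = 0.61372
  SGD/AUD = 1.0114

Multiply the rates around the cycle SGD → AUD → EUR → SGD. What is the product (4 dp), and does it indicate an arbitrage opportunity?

Around SGD → AUD → EUR → SGD: 1 × 1.0114 ÷ 1.6480 ÷ 0.61372 = 0.999990
Product ≈ 1 (deviation 0.001%, within rounding noise).

1.0000 (no arbitrage)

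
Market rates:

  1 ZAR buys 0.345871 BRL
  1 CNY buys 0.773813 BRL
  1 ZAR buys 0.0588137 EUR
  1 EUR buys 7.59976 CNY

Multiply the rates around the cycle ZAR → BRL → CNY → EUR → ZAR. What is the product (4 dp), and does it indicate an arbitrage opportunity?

Around ZAR → BRL → CNY → EUR → ZAR: 1 × 0.345871 ÷ 0.773813 ÷ 7.59976 ÷ 0.0588137 = 0.999999
Product ≈ 1 (deviation 0.000%, within rounding noise).

1.0000 (no arbitrage)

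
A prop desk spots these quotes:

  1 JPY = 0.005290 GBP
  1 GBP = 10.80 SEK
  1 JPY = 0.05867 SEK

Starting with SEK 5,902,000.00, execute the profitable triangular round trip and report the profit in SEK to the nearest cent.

Profitable loop is SEK → GBP → JPY → SEK:
SEK 5,902,000.00 ÷ 10.80 = GBP 546,481.48
GBP 546,481.48 ÷ 0.005290 = JPY 103,304,628
JPY 103,304,628 × 0.05867 = SEK 6,060,882.52
Profit = SEK 6,060,882.52 − SEK 5,902,000.00

Profit: SEK 158,882.52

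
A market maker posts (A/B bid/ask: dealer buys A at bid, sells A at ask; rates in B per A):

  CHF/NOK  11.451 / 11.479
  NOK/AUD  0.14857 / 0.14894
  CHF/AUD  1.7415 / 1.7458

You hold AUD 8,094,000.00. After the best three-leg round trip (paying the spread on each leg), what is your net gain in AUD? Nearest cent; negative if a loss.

Best loop AUD → NOK → CHF → AUD:
AUD 8,094,000.00 ÷ 0.14894 (buy NOK at ask) = NOK 54,344,031.15
NOK 54,344,031.15 ÷ 11.479 (buy CHF at ask) = CHF 4,734,213.01
CHF 4,734,213.01 × 1.7415 (sell CHF at bid) = AUD 8,244,631.96

Net profit: AUD 150,631.96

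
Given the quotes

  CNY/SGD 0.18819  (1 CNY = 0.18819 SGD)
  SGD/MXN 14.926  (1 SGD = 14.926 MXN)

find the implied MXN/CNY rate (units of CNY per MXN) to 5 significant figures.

MXN/CNY = 0.35601

1 MXN ÷ 14.926 = 0.0669972 SGD
0.0669972 SGD ÷ 0.18819 = 0.356008 CNY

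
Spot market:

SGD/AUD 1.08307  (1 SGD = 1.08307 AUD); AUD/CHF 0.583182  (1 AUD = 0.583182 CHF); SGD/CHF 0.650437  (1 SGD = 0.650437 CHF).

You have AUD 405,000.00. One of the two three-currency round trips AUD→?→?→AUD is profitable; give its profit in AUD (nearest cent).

Profit: AUD 12,061.04

Profitable loop is AUD → SGD → CHF → AUD:
AUD 405,000.00 ÷ 1.08307 = SGD 373,937.05
SGD 373,937.05 × 0.650437 = CHF 243,222.49
CHF 243,222.49 ÷ 0.583182 = AUD 417,061.04
Profit = AUD 417,061.04 − AUD 405,000.00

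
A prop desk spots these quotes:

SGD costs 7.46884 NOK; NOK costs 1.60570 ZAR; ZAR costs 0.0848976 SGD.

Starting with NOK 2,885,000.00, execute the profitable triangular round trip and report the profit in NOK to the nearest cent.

Profitable loop is NOK → ZAR → SGD → NOK:
NOK 2,885,000.00 × 1.60570 = ZAR 4,632,444.50
ZAR 4,632,444.50 × 0.0848976 = SGD 393,283.42
SGD 393,283.42 × 7.46884 = NOK 2,937,370.94
Profit = NOK 2,937,370.94 − NOK 2,885,000.00

Profit: NOK 52,370.94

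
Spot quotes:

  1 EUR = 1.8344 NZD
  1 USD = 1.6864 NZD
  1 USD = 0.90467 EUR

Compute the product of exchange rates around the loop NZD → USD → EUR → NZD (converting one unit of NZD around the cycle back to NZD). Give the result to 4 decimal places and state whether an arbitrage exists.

Around NZD → USD → EUR → NZD: 1 ÷ 1.6864 × 0.90467 × 1.8344 = 0.984065
Product < 1; profitable direction is NZD → EUR → USD → NZD.

0.9841 (arbitrage exists)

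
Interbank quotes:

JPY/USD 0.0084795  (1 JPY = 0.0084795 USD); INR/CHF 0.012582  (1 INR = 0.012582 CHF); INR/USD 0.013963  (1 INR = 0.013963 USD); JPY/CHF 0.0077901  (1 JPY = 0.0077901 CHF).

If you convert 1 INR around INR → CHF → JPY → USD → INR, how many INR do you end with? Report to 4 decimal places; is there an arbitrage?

Around INR → CHF → JPY → USD → INR: 1 × 0.012582 ÷ 0.0077901 × 0.0084795 ÷ 0.013963 = 0.980840
Product < 1; profitable direction is INR → USD → JPY → CHF → INR.

0.9808 (arbitrage exists)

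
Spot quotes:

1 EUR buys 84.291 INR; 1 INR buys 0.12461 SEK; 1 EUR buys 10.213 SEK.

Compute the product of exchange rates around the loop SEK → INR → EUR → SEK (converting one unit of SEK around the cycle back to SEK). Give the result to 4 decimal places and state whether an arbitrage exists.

Around SEK → INR → EUR → SEK: 1 ÷ 0.12461 ÷ 84.291 × 10.213 = 0.972342
Product < 1; profitable direction is SEK → EUR → INR → SEK.

0.9723 (arbitrage exists)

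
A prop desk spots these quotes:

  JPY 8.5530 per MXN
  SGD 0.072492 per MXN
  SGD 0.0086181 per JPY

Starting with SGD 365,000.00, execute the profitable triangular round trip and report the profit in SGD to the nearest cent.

Profit: SGD 6,135.74

Profitable loop is SGD → MXN → JPY → SGD:
SGD 365,000.00 ÷ 0.072492 = MXN 5,035,038.35
MXN 5,035,038.35 × 8.5530 = JPY 43,064,683
JPY 43,064,683 × 0.0086181 = SGD 371,135.74
Profit = SGD 371,135.74 − SGD 365,000.00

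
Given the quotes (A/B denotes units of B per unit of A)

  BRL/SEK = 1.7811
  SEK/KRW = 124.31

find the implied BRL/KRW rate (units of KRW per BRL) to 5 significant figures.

1 BRL × 1.7811 = 1.7811 SEK
1.7811 SEK × 124.31 = 221.409 KRW

BRL/KRW = 221.41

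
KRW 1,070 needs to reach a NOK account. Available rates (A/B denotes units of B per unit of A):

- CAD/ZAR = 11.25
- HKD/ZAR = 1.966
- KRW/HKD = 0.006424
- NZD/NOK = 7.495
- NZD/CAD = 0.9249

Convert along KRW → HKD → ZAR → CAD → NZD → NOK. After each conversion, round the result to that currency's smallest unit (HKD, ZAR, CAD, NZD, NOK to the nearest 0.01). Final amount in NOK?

KRW 1,070 × 0.006424 = HKD 6.87
HKD 6.87 × 1.966 = ZAR 13.51
ZAR 13.51 ÷ 11.25 = CAD 1.20
CAD 1.20 ÷ 0.9249 = NZD 1.30
NZD 1.30 × 7.495 = NOK 9.74

NOK 9.74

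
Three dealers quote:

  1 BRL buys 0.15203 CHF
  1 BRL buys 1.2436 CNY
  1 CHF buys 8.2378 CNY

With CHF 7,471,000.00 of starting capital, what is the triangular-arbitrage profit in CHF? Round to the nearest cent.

Profitable loop is CHF → CNY → BRL → CHF:
CHF 7,471,000.00 × 8.2378 = CNY 61,544,603.80
CNY 61,544,603.80 ÷ 1.2436 = BRL 49,489,067.06
BRL 49,489,067.06 × 0.15203 = CHF 7,523,822.87
Profit = CHF 7,523,822.87 − CHF 7,471,000.00

Profit: CHF 52,822.87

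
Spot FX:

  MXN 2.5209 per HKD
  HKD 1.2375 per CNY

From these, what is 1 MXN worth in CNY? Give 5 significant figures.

MXN/CNY = 0.32055

1 MXN ÷ 2.5209 = 0.396684 HKD
0.396684 HKD ÷ 1.2375 = 0.320553 CNY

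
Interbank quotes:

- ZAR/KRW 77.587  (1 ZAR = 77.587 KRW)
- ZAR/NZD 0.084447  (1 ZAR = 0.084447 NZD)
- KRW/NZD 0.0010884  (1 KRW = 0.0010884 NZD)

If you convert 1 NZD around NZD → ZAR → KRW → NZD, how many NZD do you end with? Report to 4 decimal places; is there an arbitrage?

1.0000 (no arbitrage)

Around NZD → ZAR → KRW → NZD: 1 ÷ 0.084447 × 77.587 × 0.0010884 = 0.999984
Product ≈ 1 (deviation 0.002%, within rounding noise).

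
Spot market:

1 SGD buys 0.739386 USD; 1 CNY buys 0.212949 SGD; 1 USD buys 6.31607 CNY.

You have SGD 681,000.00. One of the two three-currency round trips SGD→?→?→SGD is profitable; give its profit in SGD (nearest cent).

Profitable loop is SGD → CNY → USD → SGD:
SGD 681,000.00 ÷ 0.212949 = CNY 3,197,948.80
CNY 3,197,948.80 ÷ 6.31607 = USD 506,319.41
USD 506,319.41 ÷ 0.739386 = SGD 684,783.60
Profit = SGD 684,783.60 − SGD 681,000.00

Profit: SGD 3,783.60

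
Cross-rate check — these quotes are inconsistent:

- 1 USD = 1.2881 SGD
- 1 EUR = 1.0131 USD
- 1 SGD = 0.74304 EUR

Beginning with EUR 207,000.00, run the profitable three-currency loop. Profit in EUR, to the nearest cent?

Profit: EUR 6,479.54

Profitable loop is EUR → SGD → USD → EUR:
EUR 207,000.00 ÷ 0.74304 = SGD 278,585.27
SGD 278,585.27 ÷ 1.2881 = USD 216,276.12
USD 216,276.12 ÷ 1.0131 = EUR 213,479.54
Profit = EUR 213,479.54 − EUR 207,000.00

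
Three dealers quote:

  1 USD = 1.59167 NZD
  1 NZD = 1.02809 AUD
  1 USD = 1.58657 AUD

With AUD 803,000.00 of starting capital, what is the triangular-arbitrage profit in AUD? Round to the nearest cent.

Profitable loop is AUD → USD → NZD → AUD:
AUD 803,000.00 ÷ 1.58657 = USD 506,123.27
USD 506,123.27 × 1.59167 = NZD 805,581.23
NZD 805,581.23 × 1.02809 = AUD 828,210.01
Profit = AUD 828,210.01 − AUD 803,000.00

Profit: AUD 25,210.01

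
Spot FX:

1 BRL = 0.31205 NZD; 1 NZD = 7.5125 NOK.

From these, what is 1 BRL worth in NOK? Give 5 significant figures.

BRL/NOK = 2.3443

1 BRL × 0.31205 = 0.31205 NZD
0.31205 NZD × 7.5125 = 2.34428 NOK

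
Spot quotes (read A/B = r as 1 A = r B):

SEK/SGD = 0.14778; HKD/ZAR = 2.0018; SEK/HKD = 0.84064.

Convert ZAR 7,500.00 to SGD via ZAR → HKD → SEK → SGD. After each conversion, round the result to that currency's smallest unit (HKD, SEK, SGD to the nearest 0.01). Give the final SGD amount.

ZAR 7,500.00 ÷ 2.0018 = HKD 3,746.63
HKD 3,746.63 ÷ 0.84064 = SEK 4,456.88
SEK 4,456.88 × 0.14778 = SGD 658.64

SGD 658.64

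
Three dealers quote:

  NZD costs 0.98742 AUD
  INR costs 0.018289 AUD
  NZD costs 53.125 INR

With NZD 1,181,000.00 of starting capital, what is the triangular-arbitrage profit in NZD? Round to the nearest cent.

Profit: NZD 19,225.68

Profitable loop is NZD → AUD → INR → NZD:
NZD 1,181,000.00 × 0.98742 = AUD 1,166,143.02
AUD 1,166,143.02 ÷ 0.018289 = INR 63,761,989.17
INR 63,761,989.17 ÷ 53.125 = NZD 1,200,225.68
Profit = NZD 1,200,225.68 − NZD 1,181,000.00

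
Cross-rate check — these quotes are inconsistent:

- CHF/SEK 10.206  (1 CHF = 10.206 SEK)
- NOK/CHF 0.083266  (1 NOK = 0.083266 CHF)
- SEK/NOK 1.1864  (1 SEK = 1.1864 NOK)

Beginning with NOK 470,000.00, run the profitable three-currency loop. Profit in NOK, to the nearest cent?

Profitable loop is NOK → CHF → SEK → NOK:
NOK 470,000.00 × 0.083266 = CHF 39,135.02
CHF 39,135.02 × 10.206 = SEK 399,412.01
SEK 399,412.01 × 1.1864 = NOK 473,862.41
Profit = NOK 473,862.41 − NOK 470,000.00

Profit: NOK 3,862.41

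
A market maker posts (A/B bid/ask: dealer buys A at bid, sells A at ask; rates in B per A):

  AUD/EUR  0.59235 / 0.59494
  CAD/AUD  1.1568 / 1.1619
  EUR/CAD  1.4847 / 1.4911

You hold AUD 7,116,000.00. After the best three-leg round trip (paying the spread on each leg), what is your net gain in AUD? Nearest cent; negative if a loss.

Best loop AUD → EUR → CAD → AUD:
AUD 7,116,000.00 × 0.59235 (sell AUD at bid) = EUR 4,215,162.60
EUR 4,215,162.60 × 1.4847 (sell EUR at bid) = CAD 6,258,251.91
CAD 6,258,251.91 × 1.1568 (sell CAD at bid) = AUD 7,239,545.81

Net profit: AUD 123,545.81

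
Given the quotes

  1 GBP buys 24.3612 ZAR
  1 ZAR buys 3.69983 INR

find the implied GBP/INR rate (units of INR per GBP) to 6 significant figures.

1 GBP × 24.3612 = 24.3612 ZAR
24.3612 ZAR × 3.69983 = 90.1323 INR

GBP/INR = 90.1323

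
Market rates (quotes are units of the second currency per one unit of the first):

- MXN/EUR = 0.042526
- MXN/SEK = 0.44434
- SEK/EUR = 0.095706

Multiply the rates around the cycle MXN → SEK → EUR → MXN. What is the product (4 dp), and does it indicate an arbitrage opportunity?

1.0000 (no arbitrage)

Around MXN → SEK → EUR → MXN: 1 × 0.44434 × 0.095706 ÷ 0.042526 = 1.000000
Product ≈ 1 (deviation 0.000%, within rounding noise).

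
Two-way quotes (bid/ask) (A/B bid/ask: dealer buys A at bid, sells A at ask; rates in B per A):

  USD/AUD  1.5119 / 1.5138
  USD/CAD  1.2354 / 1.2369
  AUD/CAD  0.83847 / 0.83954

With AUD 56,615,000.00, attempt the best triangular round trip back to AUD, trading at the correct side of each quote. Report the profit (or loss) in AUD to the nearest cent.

Net profit: AUD 1,408,980.37

Best loop AUD → CAD → USD → AUD:
AUD 56,615,000.00 × 0.83847 (sell AUD at bid) = CAD 47,469,979.05
CAD 47,469,979.05 ÷ 1.2369 (buy USD at ask) = USD 38,378,186.64
USD 38,378,186.64 × 1.5119 (sell USD at bid) = AUD 58,023,980.37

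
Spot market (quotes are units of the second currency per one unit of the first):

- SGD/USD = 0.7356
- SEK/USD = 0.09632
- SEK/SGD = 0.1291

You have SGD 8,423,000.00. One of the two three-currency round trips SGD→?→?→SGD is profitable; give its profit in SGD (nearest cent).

Profitable loop is SGD → SEK → USD → SGD:
SGD 8,423,000.00 ÷ 0.1291 = SEK 65,243,996.90
SEK 65,243,996.90 × 0.09632 = USD 6,284,301.78
USD 6,284,301.78 ÷ 0.7356 = SGD 8,543,096.49
Profit = SGD 8,543,096.49 − SGD 8,423,000.00

Profit: SGD 120,096.49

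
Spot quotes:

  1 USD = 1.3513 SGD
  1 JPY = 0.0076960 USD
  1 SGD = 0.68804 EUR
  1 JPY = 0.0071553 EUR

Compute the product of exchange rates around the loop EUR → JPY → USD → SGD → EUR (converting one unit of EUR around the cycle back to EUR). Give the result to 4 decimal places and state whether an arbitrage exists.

1.0000 (no arbitrage)

Around EUR → JPY → USD → SGD → EUR: 1 ÷ 0.0071553 × 0.0076960 × 1.3513 × 0.68804 = 1.000006
Product ≈ 1 (deviation 0.001%, within rounding noise).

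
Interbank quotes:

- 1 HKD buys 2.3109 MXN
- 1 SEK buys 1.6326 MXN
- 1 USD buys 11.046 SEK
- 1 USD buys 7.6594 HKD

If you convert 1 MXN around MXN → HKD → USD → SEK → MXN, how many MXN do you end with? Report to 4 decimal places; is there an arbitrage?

Around MXN → HKD → USD → SEK → MXN: 1 ÷ 2.3109 ÷ 7.6594 × 11.046 × 1.6326 = 1.018847
Product > 1; profitable direction is MXN → HKD → USD → SEK → MXN.

1.0188 (arbitrage exists)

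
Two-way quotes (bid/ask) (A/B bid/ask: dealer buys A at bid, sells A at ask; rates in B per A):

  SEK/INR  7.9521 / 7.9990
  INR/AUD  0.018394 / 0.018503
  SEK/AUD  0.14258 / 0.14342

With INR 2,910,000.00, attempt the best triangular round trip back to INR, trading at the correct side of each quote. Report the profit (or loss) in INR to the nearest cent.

Net profit: INR 57,845.48

Best loop INR → AUD → SEK → INR:
INR 2,910,000.00 × 0.018394 (sell INR at bid) = AUD 53,526.54
AUD 53,526.54 ÷ 0.14342 (buy SEK at ask) = SEK 373,215.31
SEK 373,215.31 × 7.9521 (sell SEK at bid) = INR 2,967,845.48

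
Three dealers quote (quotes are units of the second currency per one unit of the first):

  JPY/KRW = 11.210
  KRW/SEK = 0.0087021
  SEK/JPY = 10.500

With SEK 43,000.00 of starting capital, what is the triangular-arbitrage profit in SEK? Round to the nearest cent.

Profit: SEK 1,044.07

Profitable loop is SEK → JPY → KRW → SEK:
SEK 43,000.00 × 10.500 = JPY 451,500
JPY 451,500 × 11.210 = KRW 5,061,315
KRW 5,061,315 × 0.0087021 = SEK 44,044.07
Profit = SEK 44,044.07 − SEK 43,000.00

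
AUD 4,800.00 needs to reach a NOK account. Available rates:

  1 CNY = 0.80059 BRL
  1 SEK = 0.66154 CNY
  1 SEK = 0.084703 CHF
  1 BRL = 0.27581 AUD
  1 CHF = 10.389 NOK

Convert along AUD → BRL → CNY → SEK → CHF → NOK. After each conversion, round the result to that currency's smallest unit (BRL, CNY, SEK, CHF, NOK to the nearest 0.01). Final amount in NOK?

NOK 28,915.91

AUD 4,800.00 ÷ 0.27581 = BRL 17,403.28
BRL 17,403.28 ÷ 0.80059 = CNY 21,738.07
CNY 21,738.07 ÷ 0.66154 = SEK 32,859.80
SEK 32,859.80 × 0.084703 = CHF 2,783.32
CHF 2,783.32 × 10.389 = NOK 28,915.91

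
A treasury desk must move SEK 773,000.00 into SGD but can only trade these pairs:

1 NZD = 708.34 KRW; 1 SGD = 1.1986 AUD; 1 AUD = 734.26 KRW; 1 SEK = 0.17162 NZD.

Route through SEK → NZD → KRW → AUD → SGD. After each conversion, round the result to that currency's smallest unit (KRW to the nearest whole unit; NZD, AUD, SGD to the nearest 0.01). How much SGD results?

SEK 773,000.00 × 0.17162 = NZD 132,662.26
NZD 132,662.26 × 708.34 = KRW 93,969,985
KRW 93,969,985 ÷ 734.26 = AUD 127,979.17
AUD 127,979.17 ÷ 1.1986 = SGD 106,773.88

SGD 106,773.88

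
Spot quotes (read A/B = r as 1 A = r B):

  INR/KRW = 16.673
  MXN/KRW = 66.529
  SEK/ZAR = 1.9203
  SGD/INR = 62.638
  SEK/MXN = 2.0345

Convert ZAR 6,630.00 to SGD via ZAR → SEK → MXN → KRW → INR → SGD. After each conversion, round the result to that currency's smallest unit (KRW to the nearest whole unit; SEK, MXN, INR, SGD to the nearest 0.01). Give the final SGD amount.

ZAR 6,630.00 ÷ 1.9203 = SEK 3,452.59
SEK 3,452.59 × 2.0345 = MXN 7,024.29
MXN 7,024.29 × 66.529 = KRW 467,319
KRW 467,319 ÷ 16.673 = INR 28,028.49
INR 28,028.49 ÷ 62.638 = SGD 447.47

SGD 447.47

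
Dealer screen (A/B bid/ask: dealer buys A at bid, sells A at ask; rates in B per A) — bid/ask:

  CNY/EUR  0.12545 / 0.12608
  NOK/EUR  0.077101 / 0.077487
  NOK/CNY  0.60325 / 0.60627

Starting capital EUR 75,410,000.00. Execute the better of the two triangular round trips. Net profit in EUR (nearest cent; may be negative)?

Net profit: EUR 653,564.40

Best loop EUR → CNY → NOK → EUR:
EUR 75,410,000.00 ÷ 0.12608 (buy CNY at ask) = CNY 598,112,309.64
CNY 598,112,309.64 ÷ 0.60627 (buy NOK at ask) = NOK 986,544,459.80
NOK 986,544,459.80 × 0.077101 (sell NOK at bid) = EUR 76,063,564.40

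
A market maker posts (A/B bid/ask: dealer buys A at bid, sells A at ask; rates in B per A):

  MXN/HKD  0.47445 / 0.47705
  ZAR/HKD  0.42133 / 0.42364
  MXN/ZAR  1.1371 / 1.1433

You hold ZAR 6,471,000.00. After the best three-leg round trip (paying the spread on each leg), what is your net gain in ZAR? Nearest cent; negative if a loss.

Best loop ZAR → HKD → MXN → ZAR:
ZAR 6,471,000.00 × 0.42133 (sell ZAR at bid) = HKD 2,726,426.43
HKD 2,726,426.43 ÷ 0.47705 (buy MXN at ask) = MXN 5,715,179.60
MXN 5,715,179.60 × 1.1371 (sell MXN at bid) = ZAR 6,498,730.73

Net profit: ZAR 27,730.73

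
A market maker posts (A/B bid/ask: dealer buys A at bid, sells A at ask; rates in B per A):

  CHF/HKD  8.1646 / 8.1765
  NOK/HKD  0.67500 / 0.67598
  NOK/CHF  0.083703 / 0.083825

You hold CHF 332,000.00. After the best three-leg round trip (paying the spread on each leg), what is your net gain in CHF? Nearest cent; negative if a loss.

Net profit: CHF 3,644.99

Best loop CHF → HKD → NOK → CHF:
CHF 332,000.00 × 8.1646 (sell CHF at bid) = HKD 2,710,647.20
HKD 2,710,647.20 ÷ 0.67598 (buy NOK at ask) = NOK 4,009,951.77
NOK 4,009,951.77 × 0.083703 (sell NOK at bid) = CHF 335,644.99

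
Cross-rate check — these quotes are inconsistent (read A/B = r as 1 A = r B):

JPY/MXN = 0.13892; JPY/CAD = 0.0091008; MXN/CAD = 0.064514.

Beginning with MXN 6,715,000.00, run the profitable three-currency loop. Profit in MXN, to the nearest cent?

Profitable loop is MXN → JPY → CAD → MXN:
MXN 6,715,000.00 ÷ 0.13892 = JPY 48,337,172
JPY 48,337,172 × 0.0091008 = CAD 439,906.94
CAD 439,906.94 ÷ 0.064514 = MXN 6,818,782.58
Profit = MXN 6,818,782.58 − MXN 6,715,000.00

Profit: MXN 103,782.58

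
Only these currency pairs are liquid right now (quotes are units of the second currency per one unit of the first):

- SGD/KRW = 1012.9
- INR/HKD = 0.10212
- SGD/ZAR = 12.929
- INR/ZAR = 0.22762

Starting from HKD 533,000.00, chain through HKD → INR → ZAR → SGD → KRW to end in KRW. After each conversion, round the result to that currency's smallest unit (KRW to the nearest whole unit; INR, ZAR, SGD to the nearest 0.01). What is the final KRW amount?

HKD 533,000.00 ÷ 0.10212 = INR 5,219,349.78
INR 5,219,349.78 × 0.22762 = ZAR 1,188,028.40
ZAR 1,188,028.40 ÷ 12.929 = SGD 91,888.65
SGD 91,888.65 × 1012.9 = KRW 93,074,014

KRW 93,074,014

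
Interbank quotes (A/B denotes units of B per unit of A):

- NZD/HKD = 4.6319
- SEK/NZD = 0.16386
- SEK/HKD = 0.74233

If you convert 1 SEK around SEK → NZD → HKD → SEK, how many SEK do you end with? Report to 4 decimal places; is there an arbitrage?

Around SEK → NZD → HKD → SEK: 1 × 0.16386 × 4.6319 ÷ 0.74233 = 1.022434
Product > 1; profitable direction is SEK → NZD → HKD → SEK.

1.0224 (arbitrage exists)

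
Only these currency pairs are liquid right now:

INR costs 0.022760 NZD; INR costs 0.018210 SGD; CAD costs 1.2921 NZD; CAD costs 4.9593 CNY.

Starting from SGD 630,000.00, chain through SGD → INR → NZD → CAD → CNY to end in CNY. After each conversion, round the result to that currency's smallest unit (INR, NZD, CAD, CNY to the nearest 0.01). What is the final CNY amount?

CNY 3,022,227.23

SGD 630,000.00 ÷ 0.018210 = INR 34,596,375.62
INR 34,596,375.62 × 0.022760 = NZD 787,413.51
NZD 787,413.51 ÷ 1.2921 = CAD 609,406.01
CAD 609,406.01 × 4.9593 = CNY 3,022,227.23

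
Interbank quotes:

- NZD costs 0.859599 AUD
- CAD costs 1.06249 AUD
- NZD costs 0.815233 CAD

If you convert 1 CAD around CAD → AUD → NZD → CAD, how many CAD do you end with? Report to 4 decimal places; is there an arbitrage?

1.0077 (arbitrage exists)

Around CAD → AUD → NZD → CAD: 1 × 1.06249 ÷ 0.859599 × 0.815233 = 1.007652
Product > 1; profitable direction is CAD → AUD → NZD → CAD.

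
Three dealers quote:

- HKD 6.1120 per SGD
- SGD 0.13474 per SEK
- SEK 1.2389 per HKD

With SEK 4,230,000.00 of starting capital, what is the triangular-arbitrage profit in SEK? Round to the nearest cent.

Profit: SEK 85,752.28

Profitable loop is SEK → SGD → HKD → SEK:
SEK 4,230,000.00 × 0.13474 = SGD 569,950.20
SGD 569,950.20 × 6.1120 = HKD 3,483,535.62
HKD 3,483,535.62 × 1.2389 = SEK 4,315,752.28
Profit = SEK 4,315,752.28 − SEK 4,230,000.00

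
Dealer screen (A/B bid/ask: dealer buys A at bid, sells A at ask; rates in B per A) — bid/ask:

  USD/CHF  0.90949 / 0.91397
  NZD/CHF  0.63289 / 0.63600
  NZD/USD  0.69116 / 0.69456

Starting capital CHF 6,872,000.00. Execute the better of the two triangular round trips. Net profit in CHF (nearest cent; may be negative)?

Net result: CHF -20,752.21 (no profitable arbitrage after spreads)

Best loop CHF → USD → NZD → CHF:
CHF 6,872,000.00 ÷ 0.91397 (buy USD at ask) = USD 7,518,846.35
USD 7,518,846.35 ÷ 0.69456 (buy NZD at ask) = NZD 10,825,337.41
NZD 10,825,337.41 × 0.63289 (sell NZD at bid) = CHF 6,851,247.79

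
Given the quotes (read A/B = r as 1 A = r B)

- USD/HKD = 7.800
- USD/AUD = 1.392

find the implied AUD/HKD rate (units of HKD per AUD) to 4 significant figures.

AUD/HKD = 5.603

1 AUD ÷ 1.392 = 0.718391 USD
0.718391 USD × 7.800 = 5.60345 HKD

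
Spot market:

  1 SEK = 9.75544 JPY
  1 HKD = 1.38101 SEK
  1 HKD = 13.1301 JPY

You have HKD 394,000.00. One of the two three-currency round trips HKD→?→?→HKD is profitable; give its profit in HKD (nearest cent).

Profit: HKD 10,270.33

Profitable loop is HKD → SEK → JPY → HKD:
HKD 394,000.00 × 1.38101 = SEK 544,117.94
SEK 544,117.94 × 9.75544 = JPY 5,308,110
JPY 5,308,110 ÷ 13.1301 = HKD 404,270.33
Profit = HKD 404,270.33 − HKD 394,000.00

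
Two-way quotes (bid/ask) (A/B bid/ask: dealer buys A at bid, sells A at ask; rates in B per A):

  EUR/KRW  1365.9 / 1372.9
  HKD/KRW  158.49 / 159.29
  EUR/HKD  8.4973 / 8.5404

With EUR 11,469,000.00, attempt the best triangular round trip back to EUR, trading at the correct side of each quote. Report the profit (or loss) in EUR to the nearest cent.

Net profit: EUR 46,365.67

Best loop EUR → KRW → HKD → EUR:
EUR 11,469,000.00 × 1365.9 (sell EUR at bid) = KRW 15,665,507,100
KRW 15,665,507,100 ÷ 159.29 (buy HKD at ask) = HKD 98,345,828.99
HKD 98,345,828.99 ÷ 8.5404 (buy EUR at ask) = EUR 11,515,365.67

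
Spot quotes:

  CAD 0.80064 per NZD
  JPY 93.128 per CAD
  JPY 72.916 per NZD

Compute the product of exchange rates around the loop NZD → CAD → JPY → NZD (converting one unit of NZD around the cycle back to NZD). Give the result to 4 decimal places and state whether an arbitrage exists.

Around NZD → CAD → JPY → NZD: 1 × 0.80064 × 93.128 ÷ 72.916 = 1.022574
Product > 1; profitable direction is NZD → CAD → JPY → NZD.

1.0226 (arbitrage exists)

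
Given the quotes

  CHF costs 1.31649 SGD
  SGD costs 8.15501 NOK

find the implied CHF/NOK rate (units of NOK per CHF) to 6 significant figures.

1 CHF × 1.31649 = 1.31649 SGD
1.31649 SGD × 8.15501 = 10.736 NOK

CHF/NOK = 10.7360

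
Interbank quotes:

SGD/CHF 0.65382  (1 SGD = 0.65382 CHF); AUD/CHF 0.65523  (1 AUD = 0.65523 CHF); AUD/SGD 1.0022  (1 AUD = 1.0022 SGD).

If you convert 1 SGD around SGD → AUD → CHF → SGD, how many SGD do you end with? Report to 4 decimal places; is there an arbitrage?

Around SGD → AUD → CHF → SGD: 1 ÷ 1.0022 × 0.65523 ÷ 0.65382 = 0.999957
Product ≈ 1 (deviation 0.004%, within rounding noise).

1.0000 (no arbitrage)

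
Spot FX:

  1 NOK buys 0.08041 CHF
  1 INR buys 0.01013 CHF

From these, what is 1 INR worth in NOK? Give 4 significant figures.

INR/NOK = 0.1260

1 INR × 0.01013 = 0.01013 CHF
0.01013 CHF ÷ 0.08041 = 0.125979 NOK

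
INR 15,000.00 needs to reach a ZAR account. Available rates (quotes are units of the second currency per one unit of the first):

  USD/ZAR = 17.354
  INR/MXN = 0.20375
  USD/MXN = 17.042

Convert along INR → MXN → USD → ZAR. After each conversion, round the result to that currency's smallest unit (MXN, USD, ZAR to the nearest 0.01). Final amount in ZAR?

ZAR 3,112.27

INR 15,000.00 × 0.20375 = MXN 3,056.25
MXN 3,056.25 ÷ 17.042 = USD 179.34
USD 179.34 × 17.354 = ZAR 3,112.27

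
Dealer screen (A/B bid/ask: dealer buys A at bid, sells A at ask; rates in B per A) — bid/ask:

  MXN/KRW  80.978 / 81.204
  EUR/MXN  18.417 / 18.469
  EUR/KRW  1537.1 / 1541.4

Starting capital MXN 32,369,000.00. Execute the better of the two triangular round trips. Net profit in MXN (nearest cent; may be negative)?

Best loop MXN → EUR → KRW → MXN:
MXN 32,369,000.00 ÷ 18.469 (buy EUR at ask) = EUR 1,752,612.49
EUR 1,752,612.49 × 1537.1 (sell EUR at bid) = KRW 2,693,940,652
KRW 2,693,940,652 ÷ 81.204 (buy MXN at ask) = MXN 33,174,974.78

Net profit: MXN 805,974.78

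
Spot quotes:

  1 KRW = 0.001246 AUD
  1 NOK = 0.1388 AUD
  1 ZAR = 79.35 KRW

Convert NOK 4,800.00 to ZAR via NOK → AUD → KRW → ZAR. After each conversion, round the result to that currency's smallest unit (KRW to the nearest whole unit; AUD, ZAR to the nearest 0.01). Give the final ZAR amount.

NOK 4,800.00 × 0.1388 = AUD 666.24
AUD 666.24 ÷ 0.001246 = KRW 534,703
KRW 534,703 ÷ 79.35 = ZAR 6,738.54

ZAR 6,738.54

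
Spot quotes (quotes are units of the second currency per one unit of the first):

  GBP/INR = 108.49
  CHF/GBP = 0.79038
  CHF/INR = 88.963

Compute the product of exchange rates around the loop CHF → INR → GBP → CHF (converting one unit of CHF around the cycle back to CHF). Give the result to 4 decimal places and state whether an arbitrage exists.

Around CHF → INR → GBP → CHF: 1 × 88.963 ÷ 108.49 ÷ 0.79038 = 1.037490
Product > 1; profitable direction is CHF → INR → GBP → CHF.

1.0375 (arbitrage exists)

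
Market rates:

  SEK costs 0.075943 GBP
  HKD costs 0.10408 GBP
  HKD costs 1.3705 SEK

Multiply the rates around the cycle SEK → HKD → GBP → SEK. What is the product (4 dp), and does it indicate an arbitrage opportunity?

1.0000 (no arbitrage)

Around SEK → HKD → GBP → SEK: 1 ÷ 1.3705 × 0.10408 ÷ 0.075943 = 1.000001
Product ≈ 1 (deviation 0.000%, within rounding noise).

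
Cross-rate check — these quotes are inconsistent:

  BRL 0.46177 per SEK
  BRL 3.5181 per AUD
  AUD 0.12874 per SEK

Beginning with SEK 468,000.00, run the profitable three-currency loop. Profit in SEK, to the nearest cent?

Profitable loop is SEK → BRL → AUD → SEK:
SEK 468,000.00 × 0.46177 = BRL 216,108.36
BRL 216,108.36 ÷ 3.5181 = AUD 61,427.58
AUD 61,427.58 ÷ 0.12874 = SEK 477,144.46
Profit = SEK 477,144.46 − SEK 468,000.00

Profit: SEK 9,144.46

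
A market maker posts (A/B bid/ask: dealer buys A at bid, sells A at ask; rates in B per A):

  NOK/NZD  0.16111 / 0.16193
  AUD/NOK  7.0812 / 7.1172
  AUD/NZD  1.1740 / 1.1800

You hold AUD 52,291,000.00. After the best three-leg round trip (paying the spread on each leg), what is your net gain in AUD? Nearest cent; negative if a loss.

Net profit: AUD 976,039.27

Best loop AUD → NZD → NOK → AUD:
AUD 52,291,000.00 × 1.1740 (sell AUD at bid) = NZD 61,389,634.00
NZD 61,389,634.00 ÷ 0.16193 (buy NOK at ask) = NOK 379,112,171.93
NOK 379,112,171.93 ÷ 7.1172 (buy AUD at ask) = AUD 53,267,039.27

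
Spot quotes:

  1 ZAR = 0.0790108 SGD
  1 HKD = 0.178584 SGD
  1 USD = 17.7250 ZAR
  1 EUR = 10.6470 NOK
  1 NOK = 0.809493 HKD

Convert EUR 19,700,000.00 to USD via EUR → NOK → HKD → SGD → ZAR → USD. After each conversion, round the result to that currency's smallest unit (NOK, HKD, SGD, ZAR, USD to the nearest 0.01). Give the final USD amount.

USD 21,650,923.28

EUR 19,700,000.00 × 10.6470 = NOK 209,745,900.00
NOK 209,745,900.00 × 0.809493 = HKD 169,787,837.83
HKD 169,787,837.83 × 0.178584 = SGD 30,321,391.23
SGD 30,321,391.23 ÷ 0.0790108 = ZAR 383,762,615.11
ZAR 383,762,615.11 ÷ 17.7250 = USD 21,650,923.28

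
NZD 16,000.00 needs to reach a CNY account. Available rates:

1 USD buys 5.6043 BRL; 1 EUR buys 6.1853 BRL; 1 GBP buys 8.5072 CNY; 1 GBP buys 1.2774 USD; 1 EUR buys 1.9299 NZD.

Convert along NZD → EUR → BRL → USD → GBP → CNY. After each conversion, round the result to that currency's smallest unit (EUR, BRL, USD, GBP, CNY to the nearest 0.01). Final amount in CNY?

NZD 16,000.00 ÷ 1.9299 = EUR 8,290.59
EUR 8,290.59 × 6.1853 = BRL 51,279.79
BRL 51,279.79 ÷ 5.6043 = USD 9,150.08
USD 9,150.08 ÷ 1.2774 = GBP 7,163.05
GBP 7,163.05 × 8.5072 = CNY 60,937.50

CNY 60,937.50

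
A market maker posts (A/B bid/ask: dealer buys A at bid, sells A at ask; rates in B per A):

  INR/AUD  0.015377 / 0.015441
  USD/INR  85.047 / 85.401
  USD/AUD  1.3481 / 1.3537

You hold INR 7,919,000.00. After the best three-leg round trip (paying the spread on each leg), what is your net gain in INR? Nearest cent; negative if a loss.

Net profit: INR 176,693.78

Best loop INR → USD → AUD → INR:
INR 7,919,000.00 ÷ 85.401 (buy USD at ask) = USD 92,727.25
USD 92,727.25 × 1.3481 (sell USD at bid) = AUD 125,005.61
AUD 125,005.61 ÷ 0.015441 (buy INR at ask) = INR 8,095,693.78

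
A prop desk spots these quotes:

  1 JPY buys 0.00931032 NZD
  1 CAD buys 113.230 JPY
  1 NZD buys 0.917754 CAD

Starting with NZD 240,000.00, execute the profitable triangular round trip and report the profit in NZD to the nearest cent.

Profit: NZD 8,061.20

Profitable loop is NZD → JPY → CAD → NZD:
NZD 240,000.00 ÷ 0.00931032 = JPY 25,777,847
JPY 25,777,847 ÷ 113.230 = CAD 227,659.16
CAD 227,659.16 ÷ 0.917754 = NZD 248,061.20
Profit = NZD 248,061.20 − NZD 240,000.00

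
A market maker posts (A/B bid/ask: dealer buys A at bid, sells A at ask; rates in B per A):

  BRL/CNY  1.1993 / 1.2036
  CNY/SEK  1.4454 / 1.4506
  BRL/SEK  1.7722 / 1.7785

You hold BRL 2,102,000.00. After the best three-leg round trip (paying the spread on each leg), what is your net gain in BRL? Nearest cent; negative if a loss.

Best loop BRL → SEK → CNY → BRL:
BRL 2,102,000.00 × 1.7722 (sell BRL at bid) = SEK 3,725,164.40
SEK 3,725,164.40 ÷ 1.4506 (buy CNY at ask) = CNY 2,568,016.27
CNY 2,568,016.27 ÷ 1.2036 (buy BRL at ask) = BRL 2,133,612.72

Net profit: BRL 31,612.72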